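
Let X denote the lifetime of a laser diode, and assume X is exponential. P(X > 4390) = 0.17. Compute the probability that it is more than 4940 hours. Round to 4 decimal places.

0.1362

e^(−λ·4390) = 0.17 ⇒ λ = −ln(0.17)/4390 = 0.000403635.
P(X > 4940) = e^(−0.000403635·4940) = e^(−1.994) ≈ 0.1362.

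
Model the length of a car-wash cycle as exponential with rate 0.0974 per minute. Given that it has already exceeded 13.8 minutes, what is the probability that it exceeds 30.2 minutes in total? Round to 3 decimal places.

By the memoryless property, P(X > 13.8+16.4 | X > 13.8) = P(X > 16.4).
P(X > 16.4) = e^(−1.5974) ≈ 0.202.

0.202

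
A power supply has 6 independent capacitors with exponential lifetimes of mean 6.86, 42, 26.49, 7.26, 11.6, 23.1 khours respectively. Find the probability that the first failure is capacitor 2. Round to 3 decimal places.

Rates: λ_i = 1/mean_i → 0.145773, 0.0238095, 0.0377501, 0.137741, 0.0862069, 0.04329; Σλ = 0.47457.
P(capacitor 2 first) = λ_2/Σλ = 0.0238095/0.47457 ≈ 0.050.

0.050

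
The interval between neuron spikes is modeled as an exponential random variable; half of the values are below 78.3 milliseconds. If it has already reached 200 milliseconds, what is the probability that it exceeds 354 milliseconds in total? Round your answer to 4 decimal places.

For an exponential, median = ln(2)/λ, so λ = ln 2 / 78.3 = 0.00885245 per millisecond.
P(X > s+t | X > s) = e^(−λ(s+t))/e^(−λs) = e^(−λt), independent of s = 200.
P(X > 154) = e^(−1.3633) ≈ 0.2558.

0.2558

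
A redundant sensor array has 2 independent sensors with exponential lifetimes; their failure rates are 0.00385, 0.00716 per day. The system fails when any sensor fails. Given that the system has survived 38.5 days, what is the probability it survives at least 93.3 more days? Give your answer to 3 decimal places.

Time to first failure ~ Exp(Σλ) with Σλ = 0.01101.
By memorylessness, P(T > 38.5+93.3 | T > 38.5) = P(T > 93.3) = e^(−0.01101·93.3) ≈ 0.358.

0.358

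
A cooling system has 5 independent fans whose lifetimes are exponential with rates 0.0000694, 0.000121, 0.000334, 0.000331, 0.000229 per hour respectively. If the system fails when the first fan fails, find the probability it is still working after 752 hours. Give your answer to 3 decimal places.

The time to first failure is exponential with rate Σλ = 0.0000694 + 0.000121 + 0.000334 + 0.000331 + 0.000229 = 0.0010844.
P(min > 752) = e^(−0.0010844·752) = e^(−0.81547) ≈ 0.442.

0.442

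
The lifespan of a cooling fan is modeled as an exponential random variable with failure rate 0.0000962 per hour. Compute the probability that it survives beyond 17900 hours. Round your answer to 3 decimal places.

0.179

P(X > 17900) = e^(−λ·17900) = e^(−1.722) ≈ 0.179.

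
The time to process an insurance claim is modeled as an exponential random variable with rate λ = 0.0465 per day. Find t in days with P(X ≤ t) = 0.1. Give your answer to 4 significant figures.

Set 1 − e^(−λt) = 0.1, so t = −ln(0.9)/λ = 0.10536/0.0465 ≈ 2.26582 days.

2.266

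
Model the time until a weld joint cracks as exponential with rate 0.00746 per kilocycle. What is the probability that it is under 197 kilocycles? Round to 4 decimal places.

0.7700

P(X ≤ 197) = 1 − e^(−λ·197) = 1 − e^(−1.4696) ≈ 0.7700.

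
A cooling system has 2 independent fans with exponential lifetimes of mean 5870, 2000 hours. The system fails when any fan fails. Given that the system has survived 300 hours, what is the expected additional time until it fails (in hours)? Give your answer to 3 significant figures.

1490

First-failure rate Σλ = 1/5870 + 1/2000 = 0.000670358.
By memorylessness the expected residual is 1/Σλ = 1491.74 hours, regardless of the 300 already elapsed.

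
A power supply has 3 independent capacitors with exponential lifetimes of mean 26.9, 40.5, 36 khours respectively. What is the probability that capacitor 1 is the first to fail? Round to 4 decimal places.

Rates: λ_i = 1/mean_i → 0.0371747, 0.0246914, 0.0277778; Σλ = 0.0896439.
P(capacitor 1 first) = λ_1/Σλ = 0.0371747/0.0896439 ≈ 0.4147.

0.4147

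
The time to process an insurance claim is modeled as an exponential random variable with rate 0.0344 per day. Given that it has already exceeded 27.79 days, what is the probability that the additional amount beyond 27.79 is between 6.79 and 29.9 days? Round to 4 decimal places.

0.4342

Memoryless: the residual past 27.79 is again Exp(λ).
P(6.79 < residual < 29.9) = e^(−λ·6.79) − e^(−λ·29.9) = 0.79170 − 0.35752 ≈ 0.4342.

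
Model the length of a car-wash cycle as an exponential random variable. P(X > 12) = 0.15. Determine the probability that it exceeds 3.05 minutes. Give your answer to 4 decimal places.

e^(−λ·12) = 0.15 ⇒ λ = −ln(0.15)/12 = 0.158093.
P(X > 3.05) = e^(−0.158093·3.05) = e^(−0.48218) ≈ 0.6174.

0.6174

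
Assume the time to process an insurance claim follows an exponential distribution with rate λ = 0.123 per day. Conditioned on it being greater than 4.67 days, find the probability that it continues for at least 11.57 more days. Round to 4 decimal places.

P(X > s+t | X > s) = e^(−λ(s+t))/e^(−λs) = e^(−λt), independent of s = 4.67.
P(X > 11.57) = e^(−1.4231) ≈ 0.2410.

0.2410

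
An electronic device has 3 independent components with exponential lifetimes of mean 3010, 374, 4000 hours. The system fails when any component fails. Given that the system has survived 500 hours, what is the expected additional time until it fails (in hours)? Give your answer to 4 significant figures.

307.1

First-failure rate Σλ = 1/3010 + 1/374 + 1/4000 = 0.00325602.
By memorylessness the expected residual is 1/Σλ = 307.123 hours, regardless of the 500 already elapsed.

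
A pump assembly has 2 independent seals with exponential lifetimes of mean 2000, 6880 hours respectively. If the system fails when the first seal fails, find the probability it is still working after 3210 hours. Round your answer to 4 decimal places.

The first failure time is exponential with rate Σλ_i = 1/2000 + 1/6880 = 0.000645349 per hour.
P(min > 3210) = e^(−0.000645349·3210) = e^(−2.0716) ≈ 0.1260.

0.1260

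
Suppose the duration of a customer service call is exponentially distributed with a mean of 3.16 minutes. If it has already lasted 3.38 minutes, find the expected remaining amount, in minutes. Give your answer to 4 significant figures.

3.160

The rate is λ = 1/3.16 = 0.316456 per minute.
By memorylessness, the remaining amount past any threshold is again Exp(λ) with mean 1/λ = 3.16 minutes.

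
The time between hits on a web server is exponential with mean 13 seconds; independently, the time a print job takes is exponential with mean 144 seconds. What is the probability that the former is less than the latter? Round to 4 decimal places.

λ_1 = 1/13 = 0.0769231, λ_2 = 1/144 = 0.00694444.
For independent exponentials, P(the former < the latter) = λ_1/(λ_1+λ_2) = 0.0769231/0.0838675 ≈ 0.9172.

0.9172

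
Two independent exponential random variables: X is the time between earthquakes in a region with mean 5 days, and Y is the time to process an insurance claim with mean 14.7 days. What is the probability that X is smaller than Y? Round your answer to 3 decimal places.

0.746

λ_1 = 1/5 = 0.2, λ_2 = 1/14.7 = 0.0680272.
For independent exponentials, P(X < Y) = λ_1/(λ_1+λ_2) = 0.2/0.268027 ≈ 0.746.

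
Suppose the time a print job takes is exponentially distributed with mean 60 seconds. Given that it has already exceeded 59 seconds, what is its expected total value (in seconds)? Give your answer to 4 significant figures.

119.0

The rate is λ = 1/60 = 0.0166667 per second.
By memorylessness, E[X | X > 59] = 59 + 1/λ = 59 + 60 = 119 seconds.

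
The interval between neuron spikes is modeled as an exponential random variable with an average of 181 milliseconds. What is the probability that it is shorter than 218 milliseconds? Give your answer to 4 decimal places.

0.7001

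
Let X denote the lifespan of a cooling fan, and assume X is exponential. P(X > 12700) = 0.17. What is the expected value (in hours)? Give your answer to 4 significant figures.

7167

e^(−λ·12700) = 0.17 ⇒ λ = −ln(0.17)/12700 = 0.000139524.
Mean = 1/λ = 7167.22 hours.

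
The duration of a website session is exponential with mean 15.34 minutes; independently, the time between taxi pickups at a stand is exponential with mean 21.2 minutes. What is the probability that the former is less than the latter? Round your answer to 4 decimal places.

0.5802

λ_1 = 1/15.34 = 0.065189, λ_2 = 1/21.2 = 0.0471698.
For independent exponentials, P(the former < the latter) = λ_1/(λ_1+λ_2) = 0.065189/0.112359 ≈ 0.5802.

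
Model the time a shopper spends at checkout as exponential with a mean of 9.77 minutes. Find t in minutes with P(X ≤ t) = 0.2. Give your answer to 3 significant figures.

2.18

The rate is λ = 1/9.77 = 0.102354 per minute.
Set 1 − e^(−λt) = 0.2, so t = −ln(0.8)/λ = 0.22314/0.102354 ≈ 2.18011 minutes.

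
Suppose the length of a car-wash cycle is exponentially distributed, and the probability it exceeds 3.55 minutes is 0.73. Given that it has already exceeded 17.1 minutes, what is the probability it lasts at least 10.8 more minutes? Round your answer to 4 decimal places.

0.3839

From e^(−λ·3.55) = 0.73, λ = −ln(0.73)/3.55 = 0.0886509.
Memoryless: P(X > 17.1+10.8 | X > 17.1) = P(X > 10.8) = e^(−0.0886509·10.8) ≈ 0.3839.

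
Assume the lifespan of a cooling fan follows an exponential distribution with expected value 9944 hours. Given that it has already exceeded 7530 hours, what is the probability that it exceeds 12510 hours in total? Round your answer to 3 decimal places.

0.606

The rate is λ = 1/9944 = 0.000100563 per hour.
P(X > s+t | X > s) = e^(−λ(s+t))/e^(−λs) = e^(−λt), independent of s = 7530.
P(X > 4980) = e^(−0.5008) ≈ 0.606.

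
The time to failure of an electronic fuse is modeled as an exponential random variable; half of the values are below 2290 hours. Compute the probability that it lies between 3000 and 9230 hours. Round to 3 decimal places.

0.342

For an exponential, median = ln(2)/λ, so λ = ln 2 / 2290 = 0.000302684 per hour.
P(3000 < X < 9230) = e^(−λ·3000) − e^(−λ·9230) = 0.40331 − 0.06119 ≈ 0.342.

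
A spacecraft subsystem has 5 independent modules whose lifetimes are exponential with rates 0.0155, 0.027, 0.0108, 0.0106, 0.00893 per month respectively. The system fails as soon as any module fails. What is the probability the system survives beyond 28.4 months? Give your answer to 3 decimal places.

0.126

The time to first failure is exponential with rate Σλ = 0.0155 + 0.027 + 0.0108 + 0.0106 + 0.00893 = 0.07283.
P(min > 28.4) = e^(−0.07283·28.4) = e^(−2.0684) ≈ 0.126.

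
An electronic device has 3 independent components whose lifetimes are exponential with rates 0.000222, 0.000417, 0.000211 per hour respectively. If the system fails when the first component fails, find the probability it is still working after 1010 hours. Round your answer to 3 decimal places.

0.424

The time to first failure is exponential with rate Σλ = 0.000222 + 0.000417 + 0.000211 = 0.00085.
P(min > 1010) = e^(−0.00085·1010) = e^(−0.8585) ≈ 0.424.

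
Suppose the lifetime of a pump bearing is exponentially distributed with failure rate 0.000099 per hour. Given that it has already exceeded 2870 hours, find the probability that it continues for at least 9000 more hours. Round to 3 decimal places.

0.410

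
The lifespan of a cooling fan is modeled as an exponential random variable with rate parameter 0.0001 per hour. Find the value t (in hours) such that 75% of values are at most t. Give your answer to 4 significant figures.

Set 1 − e^(−λt) = 0.75, so t = −ln(0.25)/λ = 1.3863/0.0001 ≈ 13862.9 hours.

13860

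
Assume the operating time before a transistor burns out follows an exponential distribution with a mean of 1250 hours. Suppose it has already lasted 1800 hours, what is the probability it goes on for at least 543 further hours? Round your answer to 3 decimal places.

0.648

The rate is λ = 1/1250 = 0.0008 per hour.
The exponential is memoryless, so the remaining time is again Exp(λ): the condition X > 1800 is irrelevant.
P(X > 543) = e^(−0.4344) ≈ 0.648.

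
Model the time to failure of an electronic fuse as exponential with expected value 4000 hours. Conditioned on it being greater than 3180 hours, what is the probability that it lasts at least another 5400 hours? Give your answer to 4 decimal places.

The rate is λ = 1/4000 = 0.00025 per hour.
By the memoryless property, P(X > 3180+5400 | X > 3180) = P(X > 5400).
P(X > 5400) = e^(−1.35) ≈ 0.2592.

0.2592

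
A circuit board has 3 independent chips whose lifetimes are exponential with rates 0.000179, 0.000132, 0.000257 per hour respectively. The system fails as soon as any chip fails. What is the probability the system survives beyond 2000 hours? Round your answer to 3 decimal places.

0.321

The time to first failure is exponential with rate Σλ = 0.000179 + 0.000132 + 0.000257 = 0.000568.
P(min > 2000) = e^(−0.000568·2000) = e^(−1.136) ≈ 0.321.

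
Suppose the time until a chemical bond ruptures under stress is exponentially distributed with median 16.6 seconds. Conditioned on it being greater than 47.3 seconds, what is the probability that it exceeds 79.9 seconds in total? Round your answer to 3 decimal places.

0.256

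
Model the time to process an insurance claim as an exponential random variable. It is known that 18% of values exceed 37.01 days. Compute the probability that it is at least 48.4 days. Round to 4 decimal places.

0.1062

e^(−λ·37.01) = 0.18 ⇒ λ = −ln(0.18)/37.01 = 0.0463334.
P(X > 48.4) = e^(−0.0463334·48.4) = e^(−2.2425) ≈ 0.1062.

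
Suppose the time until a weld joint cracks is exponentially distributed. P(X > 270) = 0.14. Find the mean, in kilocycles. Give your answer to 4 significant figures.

137.3

e^(−λ·270) = 0.14 ⇒ λ = −ln(0.14)/270 = 0.0072819.
Mean = 1/λ = 137.327 kilocycles.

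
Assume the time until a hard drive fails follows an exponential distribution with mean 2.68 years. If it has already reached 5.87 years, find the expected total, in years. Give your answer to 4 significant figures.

8.550

The rate is λ = 1/2.68 = 0.373134 per year.
By memorylessness, E[X | X > 5.87] = 5.87 + 1/λ = 5.87 + 2.68 = 8.55 years.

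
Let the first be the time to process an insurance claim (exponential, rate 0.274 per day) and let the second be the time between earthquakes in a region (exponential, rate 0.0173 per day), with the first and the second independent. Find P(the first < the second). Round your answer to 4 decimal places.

λ_1 = 0.274, λ_2 = 0.0173.
For independent exponentials, P(the first < the second) = λ_1/(λ_1+λ_2) = 0.274/0.2913 ≈ 0.9406.

0.9406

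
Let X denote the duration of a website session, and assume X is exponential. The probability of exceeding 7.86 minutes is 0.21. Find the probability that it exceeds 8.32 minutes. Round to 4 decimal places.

e^(−λ·7.86) = 0.21 ⇒ λ = −ln(0.21)/7.86 = 0.198556.
P(X > 8.32) = e^(−0.198556·8.32) = e^(−1.652) ≈ 0.1917.

0.1917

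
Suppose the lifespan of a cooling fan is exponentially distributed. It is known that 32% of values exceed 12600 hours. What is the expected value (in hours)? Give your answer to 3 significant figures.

11100

e^(−λ·12600) = 0.32 ⇒ λ = −ln(0.32)/12600 = 0.0000904313.
Mean = 1/λ = 11058.1 hours.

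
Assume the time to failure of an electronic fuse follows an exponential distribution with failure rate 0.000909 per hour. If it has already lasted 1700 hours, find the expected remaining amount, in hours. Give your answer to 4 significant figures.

By memorylessness, the remaining amount past any threshold is again Exp(λ) with mean 1/λ = 1100.11 hours.

1100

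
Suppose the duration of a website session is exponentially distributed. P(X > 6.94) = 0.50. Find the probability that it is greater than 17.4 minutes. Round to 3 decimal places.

e^(−λ·6.94) = 0.50 ⇒ λ = −ln(0.50)/6.94 = 0.0998771.
P(X > 17.4) = e^(−0.0998771·17.4) = e^(−1.7379) ≈ 0.176.

0.176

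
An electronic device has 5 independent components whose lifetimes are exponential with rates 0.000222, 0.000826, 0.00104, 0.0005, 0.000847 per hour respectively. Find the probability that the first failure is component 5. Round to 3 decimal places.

0.247

The time to first failure is exponential with rate Σλ = 0.000222 + 0.000826 + 0.00104 + 0.0005 + 0.000847 = 0.003435.
P(component 5 first) = λ_5/Σλ = 0.000847/0.003435 ≈ 0.247.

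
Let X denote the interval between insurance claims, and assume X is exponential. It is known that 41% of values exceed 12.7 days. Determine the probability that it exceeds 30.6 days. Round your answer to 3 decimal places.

e^(−λ·12.7) = 0.41 ⇒ λ = −ln(0.41)/12.7 = 0.0702046.
P(X > 30.6) = e^(−0.0702046·30.6) = e^(−2.1483) ≈ 0.117.

0.117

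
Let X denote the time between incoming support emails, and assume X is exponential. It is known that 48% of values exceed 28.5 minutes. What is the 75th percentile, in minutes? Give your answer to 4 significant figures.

53.83

e^(−λ·28.5) = 0.48 ⇒ λ = −ln(0.48)/28.5 = 0.0257533.
75th percentile: 1 − e^(−λt) = 0.75, t = −ln(0.25)/λ = 53.8298 minutes.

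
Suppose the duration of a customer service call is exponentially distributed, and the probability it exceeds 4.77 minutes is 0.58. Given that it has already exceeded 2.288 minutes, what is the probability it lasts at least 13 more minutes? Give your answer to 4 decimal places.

0.2266

From e^(−λ·4.77) = 0.58, λ = −ln(0.58)/4.77 = 0.114199.
Memoryless: P(X > 2.288+13 | X > 2.288) = P(X > 13) = e^(−0.114199·13) ≈ 0.2266.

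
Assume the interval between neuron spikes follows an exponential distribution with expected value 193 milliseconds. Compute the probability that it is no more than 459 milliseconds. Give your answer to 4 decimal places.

0.9073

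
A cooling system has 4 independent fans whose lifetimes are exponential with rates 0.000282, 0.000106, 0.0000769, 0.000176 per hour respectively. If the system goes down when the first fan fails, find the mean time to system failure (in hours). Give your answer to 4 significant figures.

The time to first failure is exponential with rate Σλ = 0.000282 + 0.000106 + 0.0000769 + 0.000176 = 0.0006409.
E[min] = 1/Σλ = 1/0.0006409 = 1560.31 hours.

1560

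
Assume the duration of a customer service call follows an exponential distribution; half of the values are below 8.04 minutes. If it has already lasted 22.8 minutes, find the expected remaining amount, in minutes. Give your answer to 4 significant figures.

11.60

For an exponential, median = ln(2)/λ, so λ = ln 2 / 8.04 = 0.0862123 per minute.
By memorylessness, the remaining amount past any threshold is again Exp(λ) with mean 1/λ = 11.5993 minutes.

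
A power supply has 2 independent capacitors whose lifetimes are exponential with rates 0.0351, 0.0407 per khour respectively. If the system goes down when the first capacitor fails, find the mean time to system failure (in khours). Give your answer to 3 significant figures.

13.2

The time to first failure is exponential with rate Σλ = 0.0351 + 0.0407 = 0.0758.
E[min] = 1/Σλ = 1/0.0758 = 13.1926 khours.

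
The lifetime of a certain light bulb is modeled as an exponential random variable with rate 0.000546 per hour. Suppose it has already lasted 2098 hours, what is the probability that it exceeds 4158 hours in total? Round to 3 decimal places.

P(X > s+t | X > s) = e^(−λ(s+t))/e^(−λs) = e^(−λt), independent of s = 2098.
P(X > 2060) = e^(−1.1248) ≈ 0.325.

0.325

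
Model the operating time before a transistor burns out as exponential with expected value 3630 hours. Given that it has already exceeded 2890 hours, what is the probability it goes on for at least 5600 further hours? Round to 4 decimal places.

The rate is λ = 1/3630 = 0.000275482 per hour.
P(X > s+t | X > s) = e^(−λ(s+t))/e^(−λs) = e^(−λt), independent of s = 2890.
P(X > 5600) = e^(−1.5427) ≈ 0.2138.

0.2138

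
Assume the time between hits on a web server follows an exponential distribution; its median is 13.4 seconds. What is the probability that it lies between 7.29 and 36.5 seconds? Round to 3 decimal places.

0.534

For an exponential, median = ln(2)/λ, so λ = ln 2 / 13.4 = 0.0517274 per second.
P(7.29 < X < 36.5) = e^(−λ·7.29) − e^(−λ·36.5) = 0.68585 − 0.15137 ≈ 0.534.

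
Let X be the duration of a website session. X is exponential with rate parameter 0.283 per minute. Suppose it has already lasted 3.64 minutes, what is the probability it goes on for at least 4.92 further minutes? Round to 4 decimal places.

P(X > s+t | X > s) = e^(−λ(s+t))/e^(−λs) = e^(−λt), independent of s = 3.64.
P(X > 4.92) = e^(−1.3924) ≈ 0.2485.

0.2485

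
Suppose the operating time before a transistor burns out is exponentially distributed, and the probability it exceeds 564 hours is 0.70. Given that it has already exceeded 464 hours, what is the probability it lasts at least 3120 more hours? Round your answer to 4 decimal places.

From e^(−λ·564) = 0.70, λ = −ln(0.70)/564 = 0.000632402.
Memoryless: P(X > 464+3120 | X > 464) = P(X > 3120) = e^(−0.000632402·3120) ≈ 0.1390.

0.1390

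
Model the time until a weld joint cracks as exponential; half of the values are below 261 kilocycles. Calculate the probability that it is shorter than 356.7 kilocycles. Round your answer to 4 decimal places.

For an exponential, median = ln(2)/λ, so λ = ln 2 / 261 = 0.00265574 per kilocycle.
P(X ≤ 356.7) = 1 − e^(−λ·356.7) = 1 − e^(−0.9473) ≈ 0.6122.

0.6122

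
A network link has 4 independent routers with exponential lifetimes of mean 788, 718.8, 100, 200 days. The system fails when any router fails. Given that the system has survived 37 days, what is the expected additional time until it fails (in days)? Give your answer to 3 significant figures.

56.6

First-failure rate Σλ = 1/788 + 1/718.8 + 1/100 + 1/200 = 0.0176602.
By memorylessness the expected residual is 1/Σλ = 56.6244 days, regardless of the 37 already elapsed.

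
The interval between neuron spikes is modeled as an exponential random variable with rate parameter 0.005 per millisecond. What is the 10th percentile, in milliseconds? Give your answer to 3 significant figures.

21.1

Set 1 − e^(−λt) = 0.1, so t = −ln(0.9)/λ = 0.10536/0.005 ≈ 21.0721 milliseconds.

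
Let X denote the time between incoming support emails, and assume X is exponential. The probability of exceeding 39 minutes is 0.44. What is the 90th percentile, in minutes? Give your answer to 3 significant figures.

e^(−λ·39) = 0.44 ⇒ λ = −ln(0.44)/39 = 0.0210508.
90th percentile: 1 − e^(−λt) = 0.9, t = −ln(0.1)/λ = 109.382 minutes.

109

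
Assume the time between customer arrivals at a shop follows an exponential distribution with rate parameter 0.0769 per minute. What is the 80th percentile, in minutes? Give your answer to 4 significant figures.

Set 1 − e^(−λt) = 0.8, so t = −ln(0.2)/λ = 1.6094/0.0769 ≈ 20.929 minutes.

20.93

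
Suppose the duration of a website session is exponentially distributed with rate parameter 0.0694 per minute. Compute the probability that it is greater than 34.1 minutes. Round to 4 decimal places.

P(X > 34.1) = e^(−λ·34.1) = e^(−2.3665) ≈ 0.0938.

0.0938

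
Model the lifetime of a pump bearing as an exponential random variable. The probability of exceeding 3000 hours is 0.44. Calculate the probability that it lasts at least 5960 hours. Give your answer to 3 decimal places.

0.196

e^(−λ·3000) = 0.44 ⇒ λ = −ln(0.44)/3000 = 0.00027366.
P(X > 5960) = e^(−0.00027366·5960) = e^(−1.631) ≈ 0.196.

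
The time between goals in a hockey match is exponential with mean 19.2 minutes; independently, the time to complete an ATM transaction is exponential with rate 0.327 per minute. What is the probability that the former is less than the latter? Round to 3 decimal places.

λ_1 = 1/19.2 = 0.0520833, λ_2 = 0.327.
For independent exponentials, P(the former < the latter) = λ_1/(λ_1+λ_2) = 0.0520833/0.379083 ≈ 0.137.

0.137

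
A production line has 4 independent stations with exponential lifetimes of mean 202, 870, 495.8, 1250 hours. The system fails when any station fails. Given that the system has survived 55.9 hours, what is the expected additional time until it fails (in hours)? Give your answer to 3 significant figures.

First-failure rate Σλ = 1/202 + 1/870 + 1/495.8 + 1/1250 = 0.00891686.
By memorylessness the expected residual is 1/Σλ = 112.147 hours, regardless of the 55.9 already elapsed.

112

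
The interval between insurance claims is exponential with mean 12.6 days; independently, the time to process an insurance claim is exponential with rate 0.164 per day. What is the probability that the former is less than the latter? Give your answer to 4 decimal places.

λ_1 = 1/12.6 = 0.0793651, λ_2 = 0.164.
For independent exponentials, P(the former < the latter) = λ_1/(λ_1+λ_2) = 0.0793651/0.243365 ≈ 0.3261.

0.3261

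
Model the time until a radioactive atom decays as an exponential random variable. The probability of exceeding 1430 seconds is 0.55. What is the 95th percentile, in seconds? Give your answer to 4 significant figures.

7166

e^(−λ·1430) = 0.55 ⇒ λ = −ln(0.55)/1430 = 0.000418068.
95th percentile: 1 − e^(−λt) = 0.95, t = −ln(0.05)/λ = 7165.66 seconds.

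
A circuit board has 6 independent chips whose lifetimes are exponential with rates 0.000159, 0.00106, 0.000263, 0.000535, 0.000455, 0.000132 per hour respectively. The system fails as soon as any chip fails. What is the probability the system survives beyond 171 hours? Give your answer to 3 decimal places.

The time to first failure is exponential with rate Σλ = 0.000159 + 0.00106 + 0.000263 + 0.000535 + 0.000455 + 0.000132 = 0.002604.
P(min > 171) = e^(−0.002604·171) = e^(−0.44528) ≈ 0.641.

0.641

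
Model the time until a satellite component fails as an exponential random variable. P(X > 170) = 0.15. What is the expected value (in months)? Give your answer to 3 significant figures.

e^(−λ·170) = 0.15 ⇒ λ = −ln(0.15)/170 = 0.0111595.
Mean = 1/λ = 89.6095 months.

89.6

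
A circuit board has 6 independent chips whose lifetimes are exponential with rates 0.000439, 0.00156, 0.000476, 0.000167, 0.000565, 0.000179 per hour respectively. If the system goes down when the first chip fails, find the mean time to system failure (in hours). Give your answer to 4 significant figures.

295.3

The time to first failure is exponential with rate Σλ = 0.000439 + 0.00156 + 0.000476 + 0.000167 + 0.000565 + 0.000179 = 0.003386.
E[min] = 1/Σλ = 1/0.003386 = 295.334 hours.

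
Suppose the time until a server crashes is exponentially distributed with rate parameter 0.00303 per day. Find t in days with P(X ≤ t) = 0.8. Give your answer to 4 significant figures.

Set 1 − e^(−λt) = 0.8, so t = −ln(0.2)/λ = 1.6094/0.00303 ≈ 531.168 days.

531.2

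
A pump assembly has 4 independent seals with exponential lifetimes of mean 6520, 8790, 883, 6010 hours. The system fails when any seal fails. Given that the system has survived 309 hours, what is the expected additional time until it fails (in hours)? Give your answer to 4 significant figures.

First-failure rate Σλ = 1/6520 + 1/8790 + 1/883 + 1/6010 = 0.00156603.
By memorylessness the expected residual is 1/Σλ = 638.557 hours, regardless of the 309 already elapsed.

638.6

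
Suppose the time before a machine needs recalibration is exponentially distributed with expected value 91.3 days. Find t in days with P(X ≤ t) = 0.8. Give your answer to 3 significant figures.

147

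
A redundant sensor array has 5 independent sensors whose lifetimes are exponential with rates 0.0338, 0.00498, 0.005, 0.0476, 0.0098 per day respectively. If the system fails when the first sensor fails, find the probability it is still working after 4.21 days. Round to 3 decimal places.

The time to first failure is exponential with rate Σλ = 0.0338 + 0.00498 + 0.005 + 0.0476 + 0.0098 = 0.10118.
P(min > 4.21) = e^(−0.10118·4.21) = e^(−0.42597) ≈ 0.653.

0.653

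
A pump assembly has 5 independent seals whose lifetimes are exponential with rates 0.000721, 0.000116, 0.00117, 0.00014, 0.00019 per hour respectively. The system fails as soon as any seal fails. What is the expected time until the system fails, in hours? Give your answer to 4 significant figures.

427.9

The time to first failure is exponential with rate Σλ = 0.000721 + 0.000116 + 0.00117 + 0.00014 + 0.00019 = 0.002337.
E[min] = 1/Σλ = 1/0.002337 = 427.899 hours.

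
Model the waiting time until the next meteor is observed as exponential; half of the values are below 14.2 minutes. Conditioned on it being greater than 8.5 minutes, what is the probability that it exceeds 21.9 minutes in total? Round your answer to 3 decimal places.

0.520

For an exponential, median = ln(2)/λ, so λ = ln 2 / 14.2 = 0.0488132 per minute.
By the memoryless property, P(X > 8.5+13.4 | X > 8.5) = P(X > 13.4).
P(X > 13.4) = e^(−0.6541) ≈ 0.520.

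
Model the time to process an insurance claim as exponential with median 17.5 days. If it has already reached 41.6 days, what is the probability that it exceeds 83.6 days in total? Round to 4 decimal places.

0.1895

For an exponential, median = ln(2)/λ, so λ = ln 2 / 17.5 = 0.0396084 per day.
P(X > s+t | X > s) = e^(−λ(s+t))/e^(−λs) = e^(−λt), independent of s = 41.6.
P(X > 42) = e^(−1.6636) ≈ 0.1895.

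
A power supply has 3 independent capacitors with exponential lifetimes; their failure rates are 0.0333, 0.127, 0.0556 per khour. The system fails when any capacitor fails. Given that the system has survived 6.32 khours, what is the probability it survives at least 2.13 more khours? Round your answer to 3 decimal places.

0.631

Time to first failure ~ Exp(Σλ) with Σλ = 0.2159.
By memorylessness, P(T > 6.32+2.13 | T > 6.32) = P(T > 2.13) = e^(−0.2159·2.13) ≈ 0.631.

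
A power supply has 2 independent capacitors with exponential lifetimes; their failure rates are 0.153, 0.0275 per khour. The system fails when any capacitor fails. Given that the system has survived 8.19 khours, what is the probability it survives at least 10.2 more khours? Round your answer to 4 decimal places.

0.1586

Time to first failure ~ Exp(Σλ) with Σλ = 0.1805.
By memorylessness, P(T > 8.19+10.2 | T > 8.19) = P(T > 10.2) = e^(−0.1805·10.2) ≈ 0.1586.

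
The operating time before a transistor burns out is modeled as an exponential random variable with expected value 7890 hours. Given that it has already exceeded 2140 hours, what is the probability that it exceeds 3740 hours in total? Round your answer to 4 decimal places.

The rate is λ = 1/7890 = 0.000126743 per hour.
P(X > s+t | X > s) = e^(−λ(s+t))/e^(−λs) = e^(−λt), independent of s = 2140.
P(X > 1600) = e^(−0.20279) ≈ 0.8165.

0.8165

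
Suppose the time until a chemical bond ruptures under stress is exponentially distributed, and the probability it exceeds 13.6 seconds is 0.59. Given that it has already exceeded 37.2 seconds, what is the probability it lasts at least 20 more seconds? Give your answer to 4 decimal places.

From e^(−λ·13.6) = 0.59, λ = −ln(0.59)/13.6 = 0.0387965.
Memoryless: P(X > 37.2+20 | X > 37.2) = P(X > 20) = e^(−0.0387965·20) ≈ 0.4603.

0.4603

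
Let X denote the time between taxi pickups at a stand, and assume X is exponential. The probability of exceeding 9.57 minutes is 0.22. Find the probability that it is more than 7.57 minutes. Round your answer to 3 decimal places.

e^(−λ·9.57) = 0.22 ⇒ λ = −ln(0.22)/9.57 = 0.158216.
P(X > 7.57) = e^(−0.158216·7.57) = e^(−1.1977) ≈ 0.302.

0.302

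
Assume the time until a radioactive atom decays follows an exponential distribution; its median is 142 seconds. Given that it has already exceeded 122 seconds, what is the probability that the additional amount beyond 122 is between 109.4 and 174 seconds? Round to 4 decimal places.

For an exponential, median = ln(2)/λ, so λ = ln 2 / 142 = 0.00488132 per second.
Memoryless: the residual past 122 is again Exp(λ).
P(109.4 < residual < 174) = e^(−λ·109.4) − e^(−λ·174) = 0.58625 − 0.42769 ≈ 0.1586.

0.1586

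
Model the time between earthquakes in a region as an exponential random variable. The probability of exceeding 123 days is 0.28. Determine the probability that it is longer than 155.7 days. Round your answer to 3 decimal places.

0.200

e^(−λ·123) = 0.28 ⇒ λ = −ln(0.28)/123 = 0.0103493.
P(X > 155.7) = e^(−0.0103493·155.7) = e^(−1.6114) ≈ 0.200.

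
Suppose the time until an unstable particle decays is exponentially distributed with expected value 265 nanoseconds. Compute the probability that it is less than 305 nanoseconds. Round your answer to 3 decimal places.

The rate is λ = 1/265 = 0.00377358 per nanosecond.
P(X ≤ 305) = 1 − e^(−λ·305) = 1 − e^(−1.1509) ≈ 0.684.

0.684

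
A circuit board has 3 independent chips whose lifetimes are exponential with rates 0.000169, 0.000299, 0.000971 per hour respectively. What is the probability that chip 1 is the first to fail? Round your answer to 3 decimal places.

0.117

The time to first failure is exponential with rate Σλ = 0.000169 + 0.000299 + 0.000971 = 0.001439.
P(chip 1 first) = λ_1/Σλ = 0.000169/0.001439 ≈ 0.117.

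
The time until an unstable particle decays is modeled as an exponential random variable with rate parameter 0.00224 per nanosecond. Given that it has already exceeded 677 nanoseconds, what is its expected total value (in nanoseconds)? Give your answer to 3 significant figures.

By memorylessness, E[X | X > 677] = 677 + 1/λ = 677 + 446.429 = 1123.43 nanoseconds.

1120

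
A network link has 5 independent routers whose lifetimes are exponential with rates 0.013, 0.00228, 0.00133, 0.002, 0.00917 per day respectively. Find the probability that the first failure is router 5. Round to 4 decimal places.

The time to first failure is exponential with rate Σλ = 0.013 + 0.00228 + 0.00133 + 0.002 + 0.00917 = 0.02778.
P(router 5 first) = λ_5/Σλ = 0.00917/0.02778 ≈ 0.3301.

0.3301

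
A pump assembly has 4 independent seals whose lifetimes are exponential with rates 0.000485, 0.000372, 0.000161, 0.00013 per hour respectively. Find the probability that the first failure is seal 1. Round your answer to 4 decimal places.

The time to first failure is exponential with rate Σλ = 0.000485 + 0.000372 + 0.000161 + 0.00013 = 0.001148.
P(seal 1 first) = λ_1/Σλ = 0.000485/0.001148 ≈ 0.4225.

0.4225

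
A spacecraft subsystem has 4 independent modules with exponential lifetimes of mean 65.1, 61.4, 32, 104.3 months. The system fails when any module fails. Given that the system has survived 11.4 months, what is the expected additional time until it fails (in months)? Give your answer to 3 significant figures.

13.8

First-failure rate Σλ = 1/65.1 + 1/61.4 + 1/32 + 1/104.3 = 0.0724854.
By memorylessness the expected residual is 1/Σλ = 13.7959 months, regardless of the 11.4 already elapsed.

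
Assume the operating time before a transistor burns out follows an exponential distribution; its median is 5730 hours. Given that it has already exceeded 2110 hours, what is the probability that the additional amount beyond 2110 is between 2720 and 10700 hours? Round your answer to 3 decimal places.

For an exponential, median = ln(2)/λ, so λ = ln 2 / 5730 = 0.000120968 per hour.
Memoryless: the residual past 2110 is again Exp(λ).
P(2720 < residual < 10700) = e^(−λ·2720) − e^(−λ·10700) = 0.71962 − 0.27407 ≈ 0.446.

0.446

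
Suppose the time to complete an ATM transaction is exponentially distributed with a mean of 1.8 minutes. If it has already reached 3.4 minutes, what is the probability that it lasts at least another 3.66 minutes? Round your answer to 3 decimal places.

The rate is λ = 1/1.8 = 0.555556 per minute.
P(X > s+t | X > s) = e^(−λ(s+t))/e^(−λs) = e^(−λt), independent of s = 3.4.
P(X > 3.66) = e^(−2.0333) ≈ 0.131.

0.131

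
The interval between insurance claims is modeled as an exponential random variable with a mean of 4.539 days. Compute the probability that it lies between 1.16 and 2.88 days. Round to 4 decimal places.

0.2443

The rate is λ = 1/4.539 = 0.220313 per day.
P(1.16 < X < 2.88) = e^(−λ·1.16) − e^(−λ·2.88) = 0.77448 − 0.53020 ≈ 0.2443.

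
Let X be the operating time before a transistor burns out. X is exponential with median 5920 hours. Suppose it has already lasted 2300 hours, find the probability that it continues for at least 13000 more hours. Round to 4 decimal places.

For an exponential, median = ln(2)/λ, so λ = ln 2 / 5920 = 0.000117086 per hour.
P(X > s+t | X > s) = e^(−λ(s+t))/e^(−λs) = e^(−λt), independent of s = 2300.
P(X > 13000) = e^(−1.5221) ≈ 0.2183.

0.2183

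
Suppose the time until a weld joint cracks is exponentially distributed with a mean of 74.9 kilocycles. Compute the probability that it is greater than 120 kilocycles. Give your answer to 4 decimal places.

The rate is λ = 1/74.9 = 0.0133511 per kilocycle.
P(X > 120) = e^(−λ·120) = e^(−1.6021) ≈ 0.2015.

0.2015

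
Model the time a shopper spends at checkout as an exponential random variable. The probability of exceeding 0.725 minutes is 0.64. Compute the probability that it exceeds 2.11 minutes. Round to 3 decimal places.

e^(−λ·0.725) = 0.64 ⇒ λ = −ln(0.64)/0.725 = 0.615568.
P(X > 2.11) = e^(−0.615568·2.11) = e^(−1.2988) ≈ 0.273.

0.273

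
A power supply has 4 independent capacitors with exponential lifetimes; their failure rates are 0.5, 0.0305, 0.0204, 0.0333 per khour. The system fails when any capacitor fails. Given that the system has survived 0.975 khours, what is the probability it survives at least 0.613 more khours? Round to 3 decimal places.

Time to first failure ~ Exp(Σλ) with Σλ = 0.5842.
By memorylessness, P(T > 0.975+0.613 | T > 0.975) = P(T > 0.613) = e^(−0.5842·0.613) ≈ 0.699.

0.699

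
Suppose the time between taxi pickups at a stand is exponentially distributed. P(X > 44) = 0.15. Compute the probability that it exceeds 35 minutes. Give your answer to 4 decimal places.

0.2211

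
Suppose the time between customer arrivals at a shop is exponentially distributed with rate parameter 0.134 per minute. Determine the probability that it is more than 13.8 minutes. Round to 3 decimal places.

P(X > 13.8) = e^(−λ·13.8) = e^(−1.8492) ≈ 0.157.

0.157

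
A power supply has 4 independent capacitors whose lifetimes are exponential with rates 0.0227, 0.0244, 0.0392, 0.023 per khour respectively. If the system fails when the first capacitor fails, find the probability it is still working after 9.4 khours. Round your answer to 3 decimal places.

The time to first failure is exponential with rate Σλ = 0.0227 + 0.0244 + 0.0392 + 0.023 = 0.1093.
P(min > 9.4) = e^(−0.1093·9.4) = e^(−1.0274) ≈ 0.358.

0.358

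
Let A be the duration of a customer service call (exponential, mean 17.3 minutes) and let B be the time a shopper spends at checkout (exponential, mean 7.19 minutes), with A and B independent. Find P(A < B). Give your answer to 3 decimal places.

λ_1 = 1/17.3 = 0.0578035, λ_2 = 1/7.19 = 0.139082.
For independent exponentials, P(A < B) = λ_1/(λ_1+λ_2) = 0.0578035/0.196886 ≈ 0.294.

0.294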